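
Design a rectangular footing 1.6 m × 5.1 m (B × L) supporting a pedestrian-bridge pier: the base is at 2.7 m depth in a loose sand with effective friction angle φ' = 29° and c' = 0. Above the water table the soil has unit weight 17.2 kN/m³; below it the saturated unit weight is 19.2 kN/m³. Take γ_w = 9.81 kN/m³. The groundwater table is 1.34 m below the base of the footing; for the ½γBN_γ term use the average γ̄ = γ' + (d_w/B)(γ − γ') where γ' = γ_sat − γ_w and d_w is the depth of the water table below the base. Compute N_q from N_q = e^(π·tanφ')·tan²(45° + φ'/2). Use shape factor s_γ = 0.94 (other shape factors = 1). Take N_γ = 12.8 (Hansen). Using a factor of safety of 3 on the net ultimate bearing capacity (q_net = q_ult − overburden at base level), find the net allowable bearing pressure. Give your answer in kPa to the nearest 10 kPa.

q_all(net) ≈ 290 kPa

N_q = e^(π·tan29°)·tan²(59.5°) = 16.44.
Effective surcharge at the founding depth q = γ·D_f = 17.2 × 2.7 = 46.44 kPa.
With d_w = 1.34 m < B, γ̄ = 9.39 + (1.34/1.6) × (17.2 − 9.39) = 15.931 kN/m³.
q_ult = q·N_q + 0.5·γ·B·N_γ·s_γ
     = 46.44 × 16.443 + 0.5 × 15.931 × 1.6 × 12.8 × 0.94
     = 763.63 + 153.34 = 916.97 kPa.
q_net = 916.97 − 46.44 = 870.53 kPa.
q_all(net) = 870.53 / 3 = 290.18 kPa.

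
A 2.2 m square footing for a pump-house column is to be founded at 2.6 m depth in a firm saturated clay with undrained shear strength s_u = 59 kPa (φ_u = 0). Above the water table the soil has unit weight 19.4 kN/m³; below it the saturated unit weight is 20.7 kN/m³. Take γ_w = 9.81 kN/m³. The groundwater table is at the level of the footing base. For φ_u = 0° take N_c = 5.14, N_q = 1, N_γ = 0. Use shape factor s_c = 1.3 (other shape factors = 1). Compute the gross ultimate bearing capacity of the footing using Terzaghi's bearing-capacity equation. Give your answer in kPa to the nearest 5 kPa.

Overburden at base level: q = 19.4 × 2.6 = 50.44 kPa.
Cohesion term c·N_c·s_c = 59 × 5.14 × 1.3 = 394.24 kPa; surcharge term q·N_q = 50.44 × 1 = 50.44 kPa.
q_ult = 394.24 + 50.44 = 444.68 kPa.

q_ult ≈ 445 kPa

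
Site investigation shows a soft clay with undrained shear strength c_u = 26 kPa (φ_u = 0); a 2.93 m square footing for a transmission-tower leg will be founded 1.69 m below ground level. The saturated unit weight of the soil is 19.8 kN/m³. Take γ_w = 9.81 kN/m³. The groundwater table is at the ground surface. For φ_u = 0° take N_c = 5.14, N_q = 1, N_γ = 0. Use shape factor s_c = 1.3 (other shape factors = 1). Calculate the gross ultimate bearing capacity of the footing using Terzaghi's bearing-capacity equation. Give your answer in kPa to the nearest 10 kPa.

With the water table at the surface the whole profile is submerged: γ' = 19.8 − 9.81 = 9.99 kN/m³, so q = γ'·D_f = 16.883 kPa.
q_ult = c·N_c·s_c + q·N_q
     = 26 × 5.14 × 1.3 + 16.883 × 1
     = 173.73 + 16.883 = 190.62 kPa.

q_ult ≈ 190 kPa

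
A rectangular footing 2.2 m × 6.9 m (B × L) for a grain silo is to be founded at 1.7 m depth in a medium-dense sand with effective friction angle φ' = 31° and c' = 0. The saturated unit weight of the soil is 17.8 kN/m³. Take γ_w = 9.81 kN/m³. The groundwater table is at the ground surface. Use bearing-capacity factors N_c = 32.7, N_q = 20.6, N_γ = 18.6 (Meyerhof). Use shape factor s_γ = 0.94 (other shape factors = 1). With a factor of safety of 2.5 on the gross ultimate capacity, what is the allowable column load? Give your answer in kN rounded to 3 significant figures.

With the water table at the surface the whole profile is submerged: γ' = 17.8 − 9.81 = 7.99 kN/m³, so q = γ'·D_f = 13.583 kPa; the same γ' applies in the ½γBN_γ term.
q_ult = q·N_q + 0.5·γ·B·N_γ·s_γ
     = 13.583 × 20.6 + 0.5 × 7.99 × 2.2 × 18.6 × 0.94
     = 279.81 + 153.67 = 433.48 kPa.
Gross allowable pressure q_all = 433.48 / 2.5 = 173.39 kPa.
Footing area = 15.18 m², so allowable column load = 173.39 × 15.18 = 2632.1 kN.

P_all ≈ 2630 kN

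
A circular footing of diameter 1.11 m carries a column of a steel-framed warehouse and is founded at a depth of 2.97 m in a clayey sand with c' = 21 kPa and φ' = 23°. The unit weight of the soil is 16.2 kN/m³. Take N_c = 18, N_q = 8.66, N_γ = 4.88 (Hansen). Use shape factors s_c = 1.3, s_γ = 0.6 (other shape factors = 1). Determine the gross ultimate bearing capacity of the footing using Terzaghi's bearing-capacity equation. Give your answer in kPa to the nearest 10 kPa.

q_ult ≈ 930 kPa

q = γ·D_f = 16.2 × 2.97 = 48.114 kPa.
c·N_c·s_c = 21 × 18 × 1.3 = 491.4 kPa
q·N_q = 48.114 × 8.66 = 416.67 kPa
0.5·γ·B·N_γ·s_γ = 0.5 × 16.2 × 1.11 × 4.88 × 0.6 = 26.326 kPa
q_ult = 491.4 + 416.67 + 26.326 = 934.39 kPa.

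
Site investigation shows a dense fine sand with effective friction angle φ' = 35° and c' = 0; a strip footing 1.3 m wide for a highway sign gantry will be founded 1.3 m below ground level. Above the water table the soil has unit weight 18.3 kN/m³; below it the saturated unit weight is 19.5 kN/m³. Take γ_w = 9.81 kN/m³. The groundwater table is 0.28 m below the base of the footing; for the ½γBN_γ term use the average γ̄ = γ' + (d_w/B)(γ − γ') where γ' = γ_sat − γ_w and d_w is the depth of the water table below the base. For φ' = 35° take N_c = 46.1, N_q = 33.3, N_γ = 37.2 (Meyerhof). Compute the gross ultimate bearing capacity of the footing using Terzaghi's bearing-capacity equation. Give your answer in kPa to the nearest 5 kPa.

Overburden at base level: q = 18.3 × 1.3 = 23.79 kPa.
The water table is 0.28 m below the base (< B = 1.3 m), so the ½γBN_γ term uses γ̄ = γ' + (d_w/B)(γ − γ') = 9.69 + (0.28/1.3)(18.3 − 9.69) = 11.544 kN/m³.
Surcharge term q·N_q = 23.79 × 33.3 = 792.21 kPa; self-weight term 0.5·γ·B·N_γ = 0.5 × 11.544 × 1.3 × 37.2 = 279.15 kPa.
q_ult = 792.21 + 279.15 = 1071.4 kPa.

q_ult ≈ 1070 kPa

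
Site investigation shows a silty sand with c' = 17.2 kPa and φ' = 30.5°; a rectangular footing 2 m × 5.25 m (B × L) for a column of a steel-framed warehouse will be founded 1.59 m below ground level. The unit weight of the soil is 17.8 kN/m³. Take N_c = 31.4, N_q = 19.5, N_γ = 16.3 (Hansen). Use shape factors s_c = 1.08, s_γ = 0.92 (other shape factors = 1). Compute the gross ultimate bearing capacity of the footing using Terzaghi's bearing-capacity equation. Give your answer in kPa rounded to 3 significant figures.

q_ult ≈ 1400 kPa

Overburden at base level: q = 17.8 × 1.59 = 28.302 kPa.
Cohesion term c·N_c·s_c = 17.2 × 31.4 × 1.08 = 583.29 kPa; surcharge term q·N_q = 28.302 × 19.5 = 551.89 kPa; self-weight term 0.5·γ·B·N_γ·s_γ = 0.5 × 17.8 × 2 × 16.3 × 0.92 = 266.93 kPa.
q_ult = 583.29 + 551.89 + 266.93 = 1402.1 kPa.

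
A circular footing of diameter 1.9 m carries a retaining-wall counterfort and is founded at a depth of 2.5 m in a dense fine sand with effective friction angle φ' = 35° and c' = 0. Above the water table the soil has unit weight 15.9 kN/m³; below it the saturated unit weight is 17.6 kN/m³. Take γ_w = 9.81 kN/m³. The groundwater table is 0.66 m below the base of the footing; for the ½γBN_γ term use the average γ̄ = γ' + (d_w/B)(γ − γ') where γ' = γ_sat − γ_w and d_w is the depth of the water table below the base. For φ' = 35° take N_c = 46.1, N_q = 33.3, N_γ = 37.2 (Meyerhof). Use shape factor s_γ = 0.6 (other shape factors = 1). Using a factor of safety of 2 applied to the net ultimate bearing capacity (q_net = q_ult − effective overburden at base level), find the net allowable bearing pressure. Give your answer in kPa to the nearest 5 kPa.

Overburden at base level: q = 15.9 × 2.5 = 39.75 kPa.
The water table is 0.66 m below the base (< B = 1.9 m), so the ½γBN_γ term uses γ̄ = γ' + (d_w/B)(γ − γ') = 7.79 + (0.66/1.9)(15.9 − 7.79) = 10.607 kN/m³.
Surcharge term q·N_q = 39.75 × 33.3 = 1323.7 kPa; self-weight term 0.5·γ·B·N_γ·s_γ = 0.5 × 10.607 × 1.9 × 37.2 × 0.6 = 224.91 kPa.
q_ult = 1323.7 + 224.91 = 1548.6 kPa.
Net ultimate: q_net = 1548.6 − 39.75 = 1508.8 kPa.
q_all(net) = 1508.8 / 2 = 754.42 kPa.

q_all(net) ≈ 755 kPa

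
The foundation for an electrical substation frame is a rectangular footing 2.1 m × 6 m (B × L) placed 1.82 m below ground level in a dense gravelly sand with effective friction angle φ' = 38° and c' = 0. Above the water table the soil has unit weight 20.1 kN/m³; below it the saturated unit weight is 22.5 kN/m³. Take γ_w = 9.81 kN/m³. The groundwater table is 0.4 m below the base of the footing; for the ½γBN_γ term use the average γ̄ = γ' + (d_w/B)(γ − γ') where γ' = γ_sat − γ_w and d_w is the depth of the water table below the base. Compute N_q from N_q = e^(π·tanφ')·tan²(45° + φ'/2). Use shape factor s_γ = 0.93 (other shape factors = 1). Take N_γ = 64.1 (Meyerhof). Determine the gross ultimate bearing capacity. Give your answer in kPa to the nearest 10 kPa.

tan38° = 0.7813, so N_q = e^(π×0.7813)·tan²(64°) = 11.64 × 4.204 = 48.93.
Effective surcharge at the founding depth q = γ·D_f = 20.1 × 1.82 = 36.582 kPa.
With d_w = 0.4 m < B, γ̄ = 12.69 + (0.4/2.1) × (20.1 − 12.69) = 14.101 kN/m³.
q_ult = q·N_q + 0.5·γ·B·N_γ·s_γ
     = 36.582 × 48.933 + 0.5 × 14.101 × 2.1 × 64.1 × 0.93
     = 1790.1 + 882.66 = 2672.7 kPa.

q_ult ≈ 2670 kPa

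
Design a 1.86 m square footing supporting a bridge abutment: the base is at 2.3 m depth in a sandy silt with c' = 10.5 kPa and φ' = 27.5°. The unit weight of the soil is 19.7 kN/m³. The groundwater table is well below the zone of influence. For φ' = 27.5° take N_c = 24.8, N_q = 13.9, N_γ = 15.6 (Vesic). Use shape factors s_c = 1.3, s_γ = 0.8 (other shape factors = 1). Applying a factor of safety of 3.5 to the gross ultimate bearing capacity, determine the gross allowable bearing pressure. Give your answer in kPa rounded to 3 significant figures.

q = γ·D_f = 19.7 × 2.3 = 45.31 kPa.
c·N_c·s_c = 10.5 × 24.8 × 1.3 = 338.52 kPa
q·N_q = 45.31 × 13.9 = 629.81 kPa
0.5·γ·B·N_γ·s_γ = 0.5 × 19.7 × 1.86 × 15.6 × 0.8 = 228.65 kPa
q_ult = 338.52 + 629.81 + 228.65 = 1197 kPa.
q_all = q_ult / FS = 1197 / 3.5 = 341.99 kPa.

q_all ≈ 342 kPa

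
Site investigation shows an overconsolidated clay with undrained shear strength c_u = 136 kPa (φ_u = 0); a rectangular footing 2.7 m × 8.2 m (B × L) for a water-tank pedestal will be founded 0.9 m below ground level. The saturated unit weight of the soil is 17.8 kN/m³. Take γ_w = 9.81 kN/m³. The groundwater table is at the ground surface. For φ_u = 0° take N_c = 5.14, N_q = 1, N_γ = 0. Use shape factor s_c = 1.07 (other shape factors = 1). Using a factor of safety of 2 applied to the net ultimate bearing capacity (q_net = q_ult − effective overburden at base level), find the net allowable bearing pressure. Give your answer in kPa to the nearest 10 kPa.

Water table at ground surface, so effective unit weight γ' = 17.8 − 9.81 = 7.99 kN/m³ is used throughout; overburden q = 7.99 × 0.9 = 7.191 kPa.
Cohesion term c·N_c·s_c = 136 × 5.14 × 1.07 = 747.97 kPa; surcharge term q·N_q = 7.191 × 1 = 7.191 kPa.
q_ult = 747.97 + 7.191 = 755.16 kPa.
Net ultimate: q_net = 755.16 − 7.191 = 747.97 kPa.
q_all(net) = 747.97 / 2 = 373.99 kPa.

q_all(net) ≈ 370 kPa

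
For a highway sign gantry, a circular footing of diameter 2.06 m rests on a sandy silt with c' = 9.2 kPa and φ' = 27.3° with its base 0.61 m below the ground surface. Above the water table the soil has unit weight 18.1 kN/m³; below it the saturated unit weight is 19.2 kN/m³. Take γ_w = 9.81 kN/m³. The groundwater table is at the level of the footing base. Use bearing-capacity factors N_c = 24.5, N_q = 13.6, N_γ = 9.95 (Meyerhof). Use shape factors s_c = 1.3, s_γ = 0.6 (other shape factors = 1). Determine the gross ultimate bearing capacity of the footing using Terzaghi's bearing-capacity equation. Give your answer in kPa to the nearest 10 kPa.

q_ult ≈ 500 kPa

q = γ·D_f = 18.1 × 0.61 = 11.041 kPa.
For the ½γBN_γ term take γ' = 19.2 − 9.81 = 9.39 kN/m³ (soil below base is submerged).
c·N_c·s_c = 9.2 × 24.5 × 1.3 = 293.02 kPa
q·N_q = 11.041 × 13.6 = 150.16 kPa
0.5·γ·B·N_γ·s_γ = 0.5 × 9.39 × 2.06 × 9.95 × 0.6 = 57.74 kPa
q_ult = 293.02 + 150.16 + 57.74 = 500.92 kPa.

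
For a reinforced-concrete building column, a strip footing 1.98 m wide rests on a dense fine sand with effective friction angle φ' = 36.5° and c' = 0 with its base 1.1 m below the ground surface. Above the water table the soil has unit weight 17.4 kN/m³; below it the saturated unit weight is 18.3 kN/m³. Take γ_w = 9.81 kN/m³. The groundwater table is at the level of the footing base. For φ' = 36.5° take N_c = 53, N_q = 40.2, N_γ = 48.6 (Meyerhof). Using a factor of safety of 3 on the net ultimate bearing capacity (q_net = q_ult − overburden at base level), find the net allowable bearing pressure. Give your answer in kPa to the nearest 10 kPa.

q = γ·D_f = 17.4 × 1.1 = 19.14 kPa.
For the ½γBN_γ term take γ' = 18.3 − 9.81 = 8.49 kN/m³ (soil below base is submerged).
q·N_q = 19.14 × 40.2 = 769.43 kPa
0.5·γ·B·N_γ = 0.5 × 8.49 × 1.98 × 48.6 = 408.49 kPa
q_ult = 769.43 + 408.49 = 1177.9 kPa.
q_net = 1177.9 − 19.14 = 1158.8 kPa.
q_all(net) = 1158.8 / 3 = 386.26 kPa.

q_all(net) ≈ 390 kPa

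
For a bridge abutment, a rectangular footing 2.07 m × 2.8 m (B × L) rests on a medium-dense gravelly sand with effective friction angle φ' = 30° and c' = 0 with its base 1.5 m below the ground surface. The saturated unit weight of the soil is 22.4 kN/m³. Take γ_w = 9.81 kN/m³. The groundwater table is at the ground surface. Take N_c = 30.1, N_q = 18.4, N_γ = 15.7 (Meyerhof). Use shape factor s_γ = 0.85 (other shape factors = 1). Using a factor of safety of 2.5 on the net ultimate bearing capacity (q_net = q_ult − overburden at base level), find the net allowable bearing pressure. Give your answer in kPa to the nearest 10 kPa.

q_all(net) ≈ 200 kPa

With the water table at the surface the whole profile is submerged: γ' = 22.4 − 9.81 = 12.59 kN/m³, so q = γ'·D_f = 18.885 kPa; the same γ' applies in the ½γBN_γ term.
q_ult = q·N_q + 0.5·γ·B·N_γ·s_γ
     = 18.885 × 18.4 + 0.5 × 12.59 × 2.07 × 15.7 × 0.85
     = 347.48 + 173.89 = 521.38 kPa.
q_net = 521.38 − 18.885 = 502.49 kPa.
q_all(net) = 502.49 / 2.5 = 201 kPa.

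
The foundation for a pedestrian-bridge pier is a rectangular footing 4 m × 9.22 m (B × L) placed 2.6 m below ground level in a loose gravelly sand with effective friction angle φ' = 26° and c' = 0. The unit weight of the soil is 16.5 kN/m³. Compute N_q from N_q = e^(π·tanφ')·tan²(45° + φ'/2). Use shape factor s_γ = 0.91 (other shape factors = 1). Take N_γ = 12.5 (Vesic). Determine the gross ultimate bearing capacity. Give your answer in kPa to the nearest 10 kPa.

q_ult ≈ 880 kPa

tan26° = 0.4877, so N_q = e^(π×0.4877)·tan²(58°) = 4.629 × 2.561 = 11.85.
q = γ·D_f = 16.5 × 2.6 = 42.9 kPa.
q·N_q = 42.9 × 11.854 = 508.55 kPa
0.5·γ·B·N_γ·s_γ = 0.5 × 16.5 × 4 × 12.5 × 0.91 = 375.38 kPa
q_ult = 508.55 + 375.38 = 883.92 kPa.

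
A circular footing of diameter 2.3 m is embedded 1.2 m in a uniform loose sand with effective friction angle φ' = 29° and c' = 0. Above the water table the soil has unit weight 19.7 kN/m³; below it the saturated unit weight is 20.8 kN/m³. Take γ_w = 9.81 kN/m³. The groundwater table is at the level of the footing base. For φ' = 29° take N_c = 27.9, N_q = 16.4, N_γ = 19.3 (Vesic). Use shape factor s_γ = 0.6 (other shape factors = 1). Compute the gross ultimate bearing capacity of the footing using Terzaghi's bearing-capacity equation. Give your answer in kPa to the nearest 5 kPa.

Overburden at base level: q = 19.7 × 1.2 = 23.64 kPa.
Below the base the soil is submerged, so the ½γBN_γ term uses γ' = 20.8 − 9.81 = 10.99 kN/m³.
Surcharge term q·N_q = 23.64 × 16.4 = 387.7 kPa; self-weight term 0.5·γ·B·N_γ·s_γ = 0.5 × 10.99 × 2.3 × 19.3 × 0.6 = 146.35 kPa.
q_ult = 387.7 + 146.35 = 534.05 kPa.

q_ult ≈ 535 kPa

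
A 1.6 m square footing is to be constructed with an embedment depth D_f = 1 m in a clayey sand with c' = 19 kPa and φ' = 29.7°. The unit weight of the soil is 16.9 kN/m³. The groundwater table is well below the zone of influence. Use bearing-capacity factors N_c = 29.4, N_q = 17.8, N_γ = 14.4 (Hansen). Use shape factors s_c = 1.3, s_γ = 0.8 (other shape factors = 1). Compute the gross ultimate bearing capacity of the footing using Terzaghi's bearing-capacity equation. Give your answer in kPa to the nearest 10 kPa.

q_ult ≈ 1180 kPa

Effective surcharge at the founding depth q = γ·D_f = 16.9 × 1 = 16.9 kPa.
q_ult = c·N_c·s_c + q·N_q + 0.5·γ·B·N_γ·s_γ
     = 19 × 29.4 × 1.3 + 16.9 × 17.8 + 0.5 × 16.9 × 1.6 × 14.4 × 0.8
     = 726.18 + 300.82 + 155.75 = 1182.8 kPa.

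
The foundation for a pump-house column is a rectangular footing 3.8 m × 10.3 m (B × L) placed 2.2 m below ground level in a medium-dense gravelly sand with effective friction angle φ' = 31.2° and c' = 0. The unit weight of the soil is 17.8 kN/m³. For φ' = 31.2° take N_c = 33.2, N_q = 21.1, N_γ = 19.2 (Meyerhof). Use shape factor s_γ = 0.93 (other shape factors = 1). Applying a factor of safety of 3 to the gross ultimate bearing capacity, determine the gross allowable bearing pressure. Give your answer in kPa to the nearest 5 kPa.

q = γ·D_f = 17.8 × 2.2 = 39.16 kPa.
q·N_q = 39.16 × 21.1 = 826.28 kPa
0.5·γ·B·N_γ·s_γ = 0.5 × 17.8 × 3.8 × 19.2 × 0.93 = 603.89 kPa
q_ult = 826.28 + 603.89 = 1430.2 kPa.
q_all = q_ult / FS = 1430.2 / 3 = 476.72 kPa.

q_all ≈ 475 kPa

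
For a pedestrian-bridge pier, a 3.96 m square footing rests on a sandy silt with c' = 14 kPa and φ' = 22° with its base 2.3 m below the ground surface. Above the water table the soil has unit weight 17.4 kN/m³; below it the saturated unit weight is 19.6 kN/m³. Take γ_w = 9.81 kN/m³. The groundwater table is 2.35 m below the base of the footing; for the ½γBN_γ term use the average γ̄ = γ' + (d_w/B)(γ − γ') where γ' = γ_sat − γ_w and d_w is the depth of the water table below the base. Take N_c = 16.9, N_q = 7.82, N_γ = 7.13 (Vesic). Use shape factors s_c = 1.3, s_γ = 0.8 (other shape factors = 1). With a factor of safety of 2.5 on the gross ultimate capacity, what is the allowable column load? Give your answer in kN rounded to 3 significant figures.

P_all ≈ 4910 kN

Overburden at base level: q = 17.4 × 2.3 = 40.02 kPa.
The water table is 2.35 m below the base (< B = 3.96 m), so the ½γBN_γ term uses γ̄ = γ' + (d_w/B)(γ − γ') = 9.79 + (2.35/3.96)(17.4 − 9.79) = 14.306 kN/m³.
Cohesion term c·N_c·s_c = 14 × 16.9 × 1.3 = 307.58 kPa; surcharge term q·N_q = 40.02 × 7.82 = 312.96 kPa; self-weight term 0.5·γ·B·N_γ·s_γ = 0.5 × 14.306 × 3.96 × 7.13 × 0.8 = 161.57 kPa.
q_ult = 307.58 + 312.96 + 161.57 = 782.11 kPa.
Gross allowable pressure q_all = 782.11 / 2.5 = 312.84 kPa.
Footing area = 15.6816 m², so allowable column load = 312.84 × 15.6816 = 4905.9 kN.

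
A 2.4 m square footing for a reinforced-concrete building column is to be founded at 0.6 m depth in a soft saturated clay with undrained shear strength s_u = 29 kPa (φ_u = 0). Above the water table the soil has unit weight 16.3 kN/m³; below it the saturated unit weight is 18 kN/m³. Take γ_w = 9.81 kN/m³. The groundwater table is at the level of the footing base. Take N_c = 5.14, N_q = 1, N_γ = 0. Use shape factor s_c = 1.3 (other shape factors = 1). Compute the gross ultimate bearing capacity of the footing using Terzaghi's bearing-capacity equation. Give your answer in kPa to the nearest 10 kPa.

q_ult ≈ 200 kPa

Effective surcharge at the founding depth q = γ·D_f = 16.3 × 0.6 = 9.78 kPa.
q_ult = c·N_c·s_c + q·N_q
     = 29 × 5.14 × 1.3 + 9.78 × 1
     = 193.78 + 9.78 = 203.56 kPa.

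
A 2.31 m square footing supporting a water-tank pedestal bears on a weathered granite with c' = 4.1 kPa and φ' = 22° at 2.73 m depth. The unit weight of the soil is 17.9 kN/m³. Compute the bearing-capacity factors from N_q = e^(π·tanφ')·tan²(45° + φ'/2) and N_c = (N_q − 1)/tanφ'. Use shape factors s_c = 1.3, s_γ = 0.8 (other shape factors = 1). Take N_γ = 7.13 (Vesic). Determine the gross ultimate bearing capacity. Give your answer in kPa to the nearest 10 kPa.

tan22° = 0.404, so N_q = e^(π×0.404)·tan²(56°) = 3.558 × 2.198 = 7.82.
N_c = (7.82 − 1)/tan22° = 16.88.
Effective surcharge at the founding depth q = γ·D_f = 17.9 × 2.73 = 48.867 kPa.
q_ult = c·N_c·s_c + q·N_q + 0.5·γ·B·N_γ·s_γ
     = 4.1 × 16.883 × 1.3 + 48.867 × 7.8211 + 0.5 × 17.9 × 2.31 × 7.13 × 0.8
     = 89.986 + 382.19 + 117.93 = 590.11 kPa.

q_ult ≈ 590 kPa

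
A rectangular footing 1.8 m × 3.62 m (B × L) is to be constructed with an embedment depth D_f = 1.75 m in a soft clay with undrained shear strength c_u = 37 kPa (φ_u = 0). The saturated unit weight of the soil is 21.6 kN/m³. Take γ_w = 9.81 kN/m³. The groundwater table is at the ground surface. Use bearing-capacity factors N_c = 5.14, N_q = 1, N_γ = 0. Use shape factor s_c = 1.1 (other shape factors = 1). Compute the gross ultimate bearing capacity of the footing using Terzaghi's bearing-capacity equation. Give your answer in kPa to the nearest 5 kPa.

With the water table at the surface the whole profile is submerged: γ' = 21.6 − 9.81 = 11.79 kN/m³, so q = γ'·D_f = 20.633 kPa.
q_ult = c·N_c·s_c + q·N_q
     = 37 × 5.14 × 1.1 + 20.633 × 1
     = 209.2 + 20.633 = 229.83 kPa.

q_ult ≈ 230 kPa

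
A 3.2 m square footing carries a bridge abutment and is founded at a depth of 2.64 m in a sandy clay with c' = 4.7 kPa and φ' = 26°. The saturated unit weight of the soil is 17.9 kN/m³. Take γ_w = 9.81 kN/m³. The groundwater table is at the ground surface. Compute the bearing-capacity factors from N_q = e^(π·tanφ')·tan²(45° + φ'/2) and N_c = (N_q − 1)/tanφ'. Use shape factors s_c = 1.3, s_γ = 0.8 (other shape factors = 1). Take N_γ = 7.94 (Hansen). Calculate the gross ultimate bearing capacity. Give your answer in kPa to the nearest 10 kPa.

q_ult ≈ 470 kPa

tan26° = 0.4877, so N_q = e^(π×0.4877)·tan²(58°) = 4.629 × 2.561 = 11.85.
N_c = (11.85 − 1)/tan26° = 22.25.
Water table at ground surface, so effective unit weight γ' = 17.9 − 9.81 = 8.09 kN/m³ is used throughout; overburden q = 8.09 × 2.64 = 21.358 kPa; the same γ' applies in the ½γBN_γ term.
Cohesion term c·N_c·s_c = 4.7 × 22.254 × 1.3 = 135.97 kPa; surcharge term q·N_q = 21.358 × 11.854 = 253.18 kPa; self-weight term 0.5·γ·B·N_γ·s_γ = 0.5 × 8.09 × 3.2 × 7.94 × 0.8 = 82.22 kPa.
q_ult = 135.97 + 253.18 + 82.22 = 471.37 kPa.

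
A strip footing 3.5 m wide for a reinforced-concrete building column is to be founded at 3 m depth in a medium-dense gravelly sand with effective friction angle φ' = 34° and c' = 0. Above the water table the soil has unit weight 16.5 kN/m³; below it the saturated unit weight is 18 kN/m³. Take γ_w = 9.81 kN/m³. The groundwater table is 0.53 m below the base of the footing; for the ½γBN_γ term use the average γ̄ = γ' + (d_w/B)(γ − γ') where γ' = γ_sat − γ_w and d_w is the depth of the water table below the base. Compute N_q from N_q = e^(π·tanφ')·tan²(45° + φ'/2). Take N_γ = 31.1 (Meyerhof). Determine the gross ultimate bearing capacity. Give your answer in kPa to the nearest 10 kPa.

tan34° = 0.6745, so N_q = e^(π×0.6745)·tan²(62°) = 8.323 × 3.537 = 29.44.
Overburden at base level: q = 16.5 × 3 = 49.5 kPa.
The water table is 0.53 m below the base (< B = 3.5 m), so the ½γBN_γ term uses γ̄ = γ' + (d_w/B)(γ − γ') = 8.19 + (0.53/3.5)(16.5 − 8.19) = 9.4484 kN/m³.
Surcharge term q·N_q = 49.5 × 29.44 = 1457.3 kPa; self-weight term 0.5·γ·B·N_γ = 0.5 × 9.4484 × 3.5 × 31.1 = 514.23 kPa.
q_ult = 1457.3 + 514.23 = 1971.5 kPa.

q_ult ≈ 1970 kPa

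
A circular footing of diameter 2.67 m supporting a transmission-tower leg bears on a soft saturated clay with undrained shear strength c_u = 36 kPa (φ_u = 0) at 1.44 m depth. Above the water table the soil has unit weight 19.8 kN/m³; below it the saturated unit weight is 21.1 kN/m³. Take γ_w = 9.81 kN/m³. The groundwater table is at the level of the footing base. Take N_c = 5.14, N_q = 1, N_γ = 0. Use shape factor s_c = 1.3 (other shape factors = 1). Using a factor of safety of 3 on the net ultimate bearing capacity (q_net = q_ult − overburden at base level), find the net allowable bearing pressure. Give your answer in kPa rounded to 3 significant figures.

Overburden at base level: q = 19.8 × 1.44 = 28.512 kPa.
Cohesion term c·N_c·s_c = 36 × 5.14 × 1.3 = 240.55 kPa; surcharge term q·N_q = 28.512 × 1 = 28.512 kPa.
q_ult = 240.55 + 28.512 = 269.06 kPa.
q_net = 269.06 − 28.512 = 240.55 kPa.
q_all(net) = 240.55 / 3 = 80.184 kPa.

q_all(net) ≈ 80.2 kPa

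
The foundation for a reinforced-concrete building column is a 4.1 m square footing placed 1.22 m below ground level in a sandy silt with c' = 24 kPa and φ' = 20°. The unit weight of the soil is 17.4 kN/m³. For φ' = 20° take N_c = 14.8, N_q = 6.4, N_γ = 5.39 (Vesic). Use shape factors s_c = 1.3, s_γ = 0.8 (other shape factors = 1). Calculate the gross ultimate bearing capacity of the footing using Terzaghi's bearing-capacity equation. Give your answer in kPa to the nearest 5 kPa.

q_ult ≈ 750 kPa

q = γ·D_f = 17.4 × 1.22 = 21.228 kPa.
c·N_c·s_c = 24 × 14.8 × 1.3 = 461.76 kPa
q·N_q = 21.228 × 6.4 = 135.86 kPa
0.5·γ·B·N_γ·s_γ = 0.5 × 17.4 × 4.1 × 5.39 × 0.8 = 153.81 kPa
q_ult = 461.76 + 135.86 + 153.81 = 751.43 kPa.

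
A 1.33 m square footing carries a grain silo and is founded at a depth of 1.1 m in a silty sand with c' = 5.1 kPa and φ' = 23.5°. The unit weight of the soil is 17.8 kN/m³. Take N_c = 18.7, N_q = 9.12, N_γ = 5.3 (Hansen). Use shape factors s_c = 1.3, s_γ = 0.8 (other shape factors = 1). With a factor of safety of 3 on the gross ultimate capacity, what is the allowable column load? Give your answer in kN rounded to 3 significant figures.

P_all ≈ 208 kN

Overburden at base level: q = 17.8 × 1.1 = 19.58 kPa.
Cohesion term c·N_c·s_c = 5.1 × 18.7 × 1.3 = 123.98 kPa; surcharge term q·N_q = 19.58 × 9.12 = 178.57 kPa; self-weight term 0.5·γ·B·N_γ·s_γ = 0.5 × 17.8 × 1.33 × 5.3 × 0.8 = 50.189 kPa.
q_ult = 123.98 + 178.57 + 50.189 = 352.74 kPa.
Gross allowable pressure q_all = 352.74 / 3 = 117.58 kPa.
Footing area = 1.7689 m², so allowable column load = 117.58 × 1.7689 = 207.99 kN.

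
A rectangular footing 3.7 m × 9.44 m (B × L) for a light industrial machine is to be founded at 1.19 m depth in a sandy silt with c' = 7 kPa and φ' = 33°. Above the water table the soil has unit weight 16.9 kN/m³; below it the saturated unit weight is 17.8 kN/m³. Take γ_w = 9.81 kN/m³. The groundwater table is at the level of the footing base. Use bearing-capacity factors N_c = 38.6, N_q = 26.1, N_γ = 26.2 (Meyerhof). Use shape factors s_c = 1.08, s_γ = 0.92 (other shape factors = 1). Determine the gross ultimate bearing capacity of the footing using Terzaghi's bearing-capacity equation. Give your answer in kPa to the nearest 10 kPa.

q = γ·D_f = 16.9 × 1.19 = 20.111 kPa.
For the ½γBN_γ term take γ' = 17.8 − 9.81 = 7.99 kN/m³ (soil below base is submerged).
c·N_c·s_c = 7 × 38.6 × 1.08 = 291.82 kPa
q·N_q = 20.111 × 26.1 = 524.9 kPa
0.5·γ·B·N_γ·s_γ = 0.5 × 7.99 × 3.7 × 26.2 × 0.92 = 356.29 kPa
q_ult = 291.82 + 524.9 + 356.29 = 1173 kPa.

q_ult ≈ 1170 kPa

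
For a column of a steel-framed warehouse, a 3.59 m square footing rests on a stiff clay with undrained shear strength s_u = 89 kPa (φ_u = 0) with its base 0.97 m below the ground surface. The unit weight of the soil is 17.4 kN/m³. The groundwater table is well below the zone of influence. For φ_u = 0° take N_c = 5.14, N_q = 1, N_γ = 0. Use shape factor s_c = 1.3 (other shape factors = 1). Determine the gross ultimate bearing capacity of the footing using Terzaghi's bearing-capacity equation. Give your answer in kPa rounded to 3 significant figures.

q_ult ≈ 612 kPa

q = γ·D_f = 17.4 × 0.97 = 16.878 kPa.
c·N_c·s_c = 89 × 5.14 × 1.3 = 594.7 kPa
q·N_q = 16.878 × 1 = 16.878 kPa
q_ult = 594.7 + 16.878 = 611.58 kPa.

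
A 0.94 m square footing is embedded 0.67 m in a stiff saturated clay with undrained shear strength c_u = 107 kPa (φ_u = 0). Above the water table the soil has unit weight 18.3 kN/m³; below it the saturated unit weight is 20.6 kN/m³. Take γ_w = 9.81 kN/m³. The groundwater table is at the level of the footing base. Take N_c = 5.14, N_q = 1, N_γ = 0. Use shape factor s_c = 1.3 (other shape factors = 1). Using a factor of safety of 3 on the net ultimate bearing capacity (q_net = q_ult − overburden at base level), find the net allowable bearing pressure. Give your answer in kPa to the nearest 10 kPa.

q_all(net) ≈ 240 kPa

Overburden at base level: q = 18.3 × 0.67 = 12.261 kPa.
Cohesion term c·N_c·s_c = 107 × 5.14 × 1.3 = 714.97 kPa; surcharge term q·N_q = 12.261 × 1 = 12.261 kPa.
q_ult = 714.97 + 12.261 = 727.24 kPa.
q_net = 727.24 − 12.261 = 714.97 kPa.
q_all(net) = 714.97 / 3 = 238.32 kPa.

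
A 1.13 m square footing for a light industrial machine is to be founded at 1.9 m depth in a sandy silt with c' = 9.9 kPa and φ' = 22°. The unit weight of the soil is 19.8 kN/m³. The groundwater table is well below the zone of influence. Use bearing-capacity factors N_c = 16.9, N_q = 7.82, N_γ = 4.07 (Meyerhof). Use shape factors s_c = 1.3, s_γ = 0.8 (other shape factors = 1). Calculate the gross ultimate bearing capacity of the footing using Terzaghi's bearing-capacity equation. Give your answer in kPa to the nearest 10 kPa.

q = γ·D_f = 19.8 × 1.9 = 37.62 kPa.
c·N_c·s_c = 9.9 × 16.9 × 1.3 = 217.5 kPa
q·N_q = 37.62 × 7.82 = 294.19 kPa
0.5·γ·B·N_γ·s_γ = 0.5 × 19.8 × 1.13 × 4.07 × 0.8 = 36.425 kPa
q_ult = 217.5 + 294.19 + 36.425 = 548.12 kPa.

q_ult ≈ 550 kPa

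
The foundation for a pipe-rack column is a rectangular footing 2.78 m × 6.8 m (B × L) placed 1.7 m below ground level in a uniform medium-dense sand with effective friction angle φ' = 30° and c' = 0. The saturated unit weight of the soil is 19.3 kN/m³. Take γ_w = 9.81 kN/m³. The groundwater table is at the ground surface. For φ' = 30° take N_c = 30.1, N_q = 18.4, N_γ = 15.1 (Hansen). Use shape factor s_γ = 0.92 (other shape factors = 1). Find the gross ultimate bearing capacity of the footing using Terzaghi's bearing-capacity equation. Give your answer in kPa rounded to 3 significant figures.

q_ult ≈ 480 kPa

γ' = 19.3 − 9.81 = 9.49 kN/m³ (submerged throughout). q = 9.49 × 1.7 = 16.133 kPa; the same γ' applies in the ½γBN_γ term.
q·N_q = 16.133 × 18.4 = 296.85 kPa
0.5·γ·B·N_γ·s_γ = 0.5 × 9.49 × 2.78 × 15.1 × 0.92 = 183.25 kPa
q_ult = 296.85 + 183.25 = 480.1 kPa.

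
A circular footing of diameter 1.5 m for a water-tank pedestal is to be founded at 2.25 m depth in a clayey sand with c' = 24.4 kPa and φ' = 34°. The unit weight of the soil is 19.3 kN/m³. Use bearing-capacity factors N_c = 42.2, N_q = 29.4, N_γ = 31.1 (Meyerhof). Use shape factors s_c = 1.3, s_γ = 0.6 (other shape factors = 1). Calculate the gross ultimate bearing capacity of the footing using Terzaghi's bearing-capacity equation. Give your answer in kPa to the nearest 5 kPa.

q_ult ≈ 2885 kPa

Effective surcharge at the founding depth q = γ·D_f = 19.3 × 2.25 = 43.425 kPa.
q_ult = c·N_c·s_c + q·N_q + 0.5·γ·B·N_γ·s_γ
     = 24.4 × 42.2 × 1.3 + 43.425 × 29.4 + 0.5 × 19.3 × 1.5 × 31.1 × 0.6
     = 1338.6 + 1276.7 + 270.1 = 2885.4 kPa.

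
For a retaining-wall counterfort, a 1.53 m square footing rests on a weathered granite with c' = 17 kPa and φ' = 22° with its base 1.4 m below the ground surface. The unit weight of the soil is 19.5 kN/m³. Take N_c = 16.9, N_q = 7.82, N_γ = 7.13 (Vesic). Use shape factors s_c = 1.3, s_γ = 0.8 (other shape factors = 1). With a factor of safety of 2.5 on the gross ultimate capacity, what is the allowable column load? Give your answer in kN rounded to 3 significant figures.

P_all ≈ 629 kN

q = γ·D_f = 19.5 × 1.4 = 27.3 kPa.
c·N_c·s_c = 17 × 16.9 × 1.3 = 373.49 kPa
q·N_q = 27.3 × 7.82 = 213.49 kPa
0.5·γ·B·N_γ·s_γ = 0.5 × 19.5 × 1.53 × 7.13 × 0.8 = 85.089 kPa
q_ult = 373.49 + 213.49 + 85.089 = 672.07 kPa.
Gross allowable pressure q_all = 672.07 / 2.5 = 268.83 kPa.
Footing area = 2.3409 m², so allowable column load = 268.83 × 2.3409 = 629.3 kN.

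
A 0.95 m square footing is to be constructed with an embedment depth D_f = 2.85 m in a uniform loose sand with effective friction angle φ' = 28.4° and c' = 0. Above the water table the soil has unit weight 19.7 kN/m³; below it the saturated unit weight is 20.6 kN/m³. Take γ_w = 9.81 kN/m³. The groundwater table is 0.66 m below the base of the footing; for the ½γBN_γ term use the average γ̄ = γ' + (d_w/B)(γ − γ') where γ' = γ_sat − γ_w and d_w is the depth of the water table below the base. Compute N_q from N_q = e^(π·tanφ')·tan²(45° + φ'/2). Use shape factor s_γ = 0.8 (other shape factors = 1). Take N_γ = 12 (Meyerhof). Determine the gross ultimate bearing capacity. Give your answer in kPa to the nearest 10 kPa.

q_ult ≈ 940 kPa

tan28.4° = 0.5407, so N_q = e^(π×0.5407)·tan²(59.2°) = 5.467 × 2.814 = 15.38.
Overburden at base level: q = 19.7 × 2.85 = 56.145 kPa.
The water table is 0.66 m below the base (< B = 0.95 m), so the ½γBN_γ term uses γ̄ = γ' + (d_w/B)(γ − γ') = 10.79 + (0.66/0.95)(19.7 − 10.79) = 16.98 kN/m³.
Surcharge term q·N_q = 56.145 × 15.383 = 863.69 kPa; self-weight term 0.5·γ·B·N_γ·s_γ = 0.5 × 16.98 × 0.95 × 12 × 0.8 = 77.429 kPa.
q_ult = 863.69 + 77.429 = 941.12 kPa.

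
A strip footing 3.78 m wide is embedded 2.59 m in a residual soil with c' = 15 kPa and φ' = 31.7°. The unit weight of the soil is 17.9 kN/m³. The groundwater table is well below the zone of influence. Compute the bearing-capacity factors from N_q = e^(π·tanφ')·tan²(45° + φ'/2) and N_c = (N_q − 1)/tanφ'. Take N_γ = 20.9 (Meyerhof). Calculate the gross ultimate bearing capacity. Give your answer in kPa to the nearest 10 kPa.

tan31.7° = 0.6176, so N_q = e^(π×0.6176)·tan²(60.85°) = 6.961 × 3.215 = 22.38.
N_c = (22.38 − 1)/tan31.7° = 34.61.
Overburden at base level: q = 17.9 × 2.59 = 46.361 kPa.
Cohesion term c·N_c = 15 × 34.612 = 519.18 kPa; surcharge term q·N_q = 46.361 × 22.377 = 1037.4 kPa; self-weight term 0.5·γ·B·N_γ = 0.5 × 17.9 × 3.78 × 20.9 = 707.07 kPa.
q_ult = 519.18 + 1037.4 + 707.07 = 2263.7 kPa.

q_ult ≈ 2260 kPa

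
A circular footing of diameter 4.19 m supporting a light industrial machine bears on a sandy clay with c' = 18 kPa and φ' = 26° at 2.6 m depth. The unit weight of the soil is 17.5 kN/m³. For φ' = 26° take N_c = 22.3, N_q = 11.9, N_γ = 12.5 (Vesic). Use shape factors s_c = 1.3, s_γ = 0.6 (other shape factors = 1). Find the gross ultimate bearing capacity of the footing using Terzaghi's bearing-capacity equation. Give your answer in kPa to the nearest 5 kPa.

q_ult ≈ 1340 kPa

Overburden at base level: q = 17.5 × 2.6 = 45.5 kPa.
Cohesion term c·N_c·s_c = 18 × 22.3 × 1.3 = 521.82 kPa; surcharge term q·N_q = 45.5 × 11.9 = 541.45 kPa; self-weight term 0.5·γ·B·N_γ·s_γ = 0.5 × 17.5 × 4.19 × 12.5 × 0.6 = 274.97 kPa.
q_ult = 521.82 + 541.45 + 274.97 = 1338.2 kPa.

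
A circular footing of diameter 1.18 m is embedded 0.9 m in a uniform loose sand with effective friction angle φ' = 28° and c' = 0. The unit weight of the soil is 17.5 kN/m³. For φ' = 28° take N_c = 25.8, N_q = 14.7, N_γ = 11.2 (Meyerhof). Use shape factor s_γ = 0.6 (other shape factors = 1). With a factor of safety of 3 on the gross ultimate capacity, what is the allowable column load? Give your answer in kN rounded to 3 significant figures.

P_all ≈ 110 kN

Overburden at base level: q = 17.5 × 0.9 = 15.75 kPa.
Surcharge term q·N_q = 15.75 × 14.7 = 231.52 kPa; self-weight term 0.5·γ·B·N_γ·s_γ = 0.5 × 17.5 × 1.18 × 11.2 × 0.6 = 69.384 kPa.
q_ult = 231.52 + 69.384 = 300.91 kPa.
Gross allowable pressure q_all = 300.91 / 3 = 100.3 kPa.
Footing area = 1.0936 m², so allowable column load = 100.3 × 1.0936 = 109.69 kN.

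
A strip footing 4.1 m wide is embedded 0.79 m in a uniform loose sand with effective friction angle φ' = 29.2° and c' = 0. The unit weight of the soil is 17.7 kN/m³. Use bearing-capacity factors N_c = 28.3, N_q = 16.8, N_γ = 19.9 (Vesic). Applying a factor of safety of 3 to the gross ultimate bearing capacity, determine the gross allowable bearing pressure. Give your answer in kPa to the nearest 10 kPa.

q_all ≈ 320 kPa

q = γ·D_f = 17.7 × 0.79 = 13.983 kPa.
q·N_q = 13.983 × 16.8 = 234.91 kPa
0.5·γ·B·N_γ = 0.5 × 17.7 × 4.1 × 19.9 = 722.07 kPa
q_ult = 234.91 + 722.07 = 956.99 kPa.
q_all = q_ult / FS = 956.99 / 3 = 319 kPa.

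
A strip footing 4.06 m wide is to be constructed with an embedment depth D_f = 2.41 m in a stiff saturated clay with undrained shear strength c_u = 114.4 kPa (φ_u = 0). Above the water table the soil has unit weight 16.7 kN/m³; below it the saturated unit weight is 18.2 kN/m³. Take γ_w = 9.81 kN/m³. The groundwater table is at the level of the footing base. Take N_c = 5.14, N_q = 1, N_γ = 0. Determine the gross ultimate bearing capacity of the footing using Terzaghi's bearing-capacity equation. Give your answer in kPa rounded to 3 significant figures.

q = γ·D_f = 16.7 × 2.41 = 40.247 kPa.
c·N_c = 114.4 × 5.14 = 588.02 kPa
q·N_q = 40.247 × 1 = 40.247 kPa
q_ult = 588.02 + 40.247 = 628.26 kPa.

q_ult ≈ 628 kPa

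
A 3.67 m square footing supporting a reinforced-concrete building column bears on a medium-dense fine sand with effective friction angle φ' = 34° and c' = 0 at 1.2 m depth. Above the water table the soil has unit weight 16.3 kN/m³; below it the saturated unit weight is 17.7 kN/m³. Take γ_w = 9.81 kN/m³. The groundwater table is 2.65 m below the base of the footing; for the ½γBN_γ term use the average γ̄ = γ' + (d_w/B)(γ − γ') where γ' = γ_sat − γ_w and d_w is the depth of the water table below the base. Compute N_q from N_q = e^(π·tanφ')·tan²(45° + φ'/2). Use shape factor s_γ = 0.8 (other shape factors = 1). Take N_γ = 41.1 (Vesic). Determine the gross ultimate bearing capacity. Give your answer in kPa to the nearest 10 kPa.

q_ult ≈ 1420 kPa

tan34° = 0.6745, so N_q = e^(π×0.6745)·tan²(62°) = 8.323 × 3.537 = 29.44.
Overburden at base level: q = 16.3 × 1.2 = 19.56 kPa.
The water table is 2.65 m below the base (< B = 3.67 m), so the ½γBN_γ term uses γ̄ = γ' + (d_w/B)(γ − γ') = 7.89 + (2.65/3.67)(16.3 − 7.89) = 13.963 kN/m³.
Surcharge term q·N_q = 19.56 × 29.44 = 575.84 kPa; self-weight term 0.5·γ·B·N_γ·s_γ = 0.5 × 13.963 × 3.67 × 41.1 × 0.8 = 842.43 kPa.
q_ult = 575.84 + 842.43 = 1418.3 kPa.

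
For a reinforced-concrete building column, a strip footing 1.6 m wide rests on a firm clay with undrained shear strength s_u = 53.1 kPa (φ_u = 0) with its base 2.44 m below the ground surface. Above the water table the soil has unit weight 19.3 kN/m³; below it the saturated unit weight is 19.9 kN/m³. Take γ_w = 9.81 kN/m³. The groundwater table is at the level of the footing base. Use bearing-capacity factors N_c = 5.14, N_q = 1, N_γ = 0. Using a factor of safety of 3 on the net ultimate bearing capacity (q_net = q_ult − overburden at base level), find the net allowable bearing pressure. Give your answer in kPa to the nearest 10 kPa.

q_all(net) ≈ 90 kPa

q = γ·D_f = 19.3 × 2.44 = 47.092 kPa.
c·N_c = 53.1 × 5.14 = 272.93 kPa
q·N_q = 47.092 × 1 = 47.092 kPa
q_ult = 272.93 + 47.092 = 320.03 kPa.
q_net = 320.03 − 47.092 = 272.93 kPa.
q_all(net) = 272.93 / 3 = 90.978 kPa.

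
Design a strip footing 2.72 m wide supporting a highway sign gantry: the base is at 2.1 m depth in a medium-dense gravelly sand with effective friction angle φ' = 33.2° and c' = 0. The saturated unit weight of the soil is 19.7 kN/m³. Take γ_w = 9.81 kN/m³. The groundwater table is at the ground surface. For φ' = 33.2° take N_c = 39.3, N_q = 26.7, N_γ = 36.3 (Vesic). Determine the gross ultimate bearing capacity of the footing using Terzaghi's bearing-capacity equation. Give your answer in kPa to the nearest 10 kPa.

q_ult ≈ 1040 kPa

γ' = 19.7 − 9.81 = 9.89 kN/m³ (submerged throughout). q = 9.89 × 2.1 = 20.769 kPa; the same γ' applies in the ½γBN_γ term.
q·N_q = 20.769 × 26.7 = 554.53 kPa
0.5·γ·B·N_γ = 0.5 × 9.89 × 2.72 × 36.3 = 488.25 kPa
q_ult = 554.53 + 488.25 = 1042.8 kPa.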